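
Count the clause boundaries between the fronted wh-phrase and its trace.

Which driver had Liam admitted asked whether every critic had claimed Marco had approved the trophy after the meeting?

"which driver" is extracted from the subject of "asked".
Boundaries crossed, outermost first: [Ø] — 1 in total.

1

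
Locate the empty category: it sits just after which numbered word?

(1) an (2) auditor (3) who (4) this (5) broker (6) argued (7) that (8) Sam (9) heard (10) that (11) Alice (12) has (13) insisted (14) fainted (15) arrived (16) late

13

The displaced element is "an auditor" (word 2).
It is linked across 3 clause boundaries (that → that → Ø).
It functions as the subject of "fainted", so the gap sits immediately after word 13 ("insisted").
Base order: This broker argued that Sam heard that Alice has insisted that an auditor fainted.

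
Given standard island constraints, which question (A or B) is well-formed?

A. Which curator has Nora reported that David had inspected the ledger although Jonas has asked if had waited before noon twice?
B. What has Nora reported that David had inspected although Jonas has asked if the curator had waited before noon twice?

In A, the wh-phrase is extracted from inside an adjunct island (introduced by "although"), which blocks movement.
In B, the extraction path crosses only that-complement boundaries, which are transparent.
So B is grammatical.

B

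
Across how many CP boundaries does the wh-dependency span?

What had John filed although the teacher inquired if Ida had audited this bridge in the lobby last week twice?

"what" originates inside the matrix clause — no clause boundary is crossed.

0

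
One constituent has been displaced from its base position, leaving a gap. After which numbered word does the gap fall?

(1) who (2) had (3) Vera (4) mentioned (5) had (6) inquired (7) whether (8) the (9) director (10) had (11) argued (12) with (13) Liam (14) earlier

The displaced element is "who" (word 1).
It is linked across 1 clause boundary (Ø).
It functions as the subject of "inquired", so the gap sits immediately after word 4 ("mentioned").
Base order: Vera had mentioned that who had inquired whether the director had argued with Liam earlier.

4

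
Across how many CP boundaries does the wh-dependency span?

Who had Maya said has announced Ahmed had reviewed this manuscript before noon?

1

"who" is extracted from the subject of "announced".
Boundaries crossed, outermost first: [Ø] — 1 in total.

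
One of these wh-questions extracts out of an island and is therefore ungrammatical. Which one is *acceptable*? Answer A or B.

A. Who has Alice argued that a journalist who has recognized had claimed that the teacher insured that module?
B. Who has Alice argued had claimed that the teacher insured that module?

In A, the wh-phrase is extracted from inside a complex-NP island (relative clause) (introduced by "who"), which blocks movement.
In B, the extraction path crosses only that-complement boundaries, which are transparent.
So B is grammatical.

B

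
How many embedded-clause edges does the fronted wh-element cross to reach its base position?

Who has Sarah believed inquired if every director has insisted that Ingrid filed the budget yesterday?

"who" is extracted from the subject of "inquired".
Boundaries crossed, outermost first: [Ø] — 1 in total.

1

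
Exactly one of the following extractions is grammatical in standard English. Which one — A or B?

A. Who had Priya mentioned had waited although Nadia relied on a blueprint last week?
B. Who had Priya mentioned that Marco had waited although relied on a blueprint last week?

In B, the wh-phrase is extracted from inside an adjunct island (introduced by "although"), which blocks movement.
In A, the extraction path crosses only that-complement boundaries, which are transparent.
So A is grammatical.

A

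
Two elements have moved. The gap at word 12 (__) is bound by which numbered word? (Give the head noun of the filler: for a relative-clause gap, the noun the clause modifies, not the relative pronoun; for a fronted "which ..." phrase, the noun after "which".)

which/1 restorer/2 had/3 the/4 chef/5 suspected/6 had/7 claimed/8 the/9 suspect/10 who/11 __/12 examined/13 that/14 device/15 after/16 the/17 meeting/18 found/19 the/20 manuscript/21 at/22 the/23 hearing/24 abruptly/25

The marked gap is inside the relative clause, the subject of "examined".
Its filler is the head noun "suspect" (via "who"), at word 10.
(The other dependency links word 2 to a gap after word 6.)

10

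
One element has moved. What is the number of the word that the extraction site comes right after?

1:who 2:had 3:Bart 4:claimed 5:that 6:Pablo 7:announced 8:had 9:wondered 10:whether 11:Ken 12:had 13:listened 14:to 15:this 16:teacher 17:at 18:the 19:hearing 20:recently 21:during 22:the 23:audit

The displaced element is "who" (word 1).
It is linked across 2 clause boundaries (that → Ø).
It functions as the subject of "wondered", so the gap sits immediately after word 7 ("announced").
Base order: Bart had claimed that Pablo announced who had wondered whether Ken had listened to this teacher at the hearing recently during the audit.

7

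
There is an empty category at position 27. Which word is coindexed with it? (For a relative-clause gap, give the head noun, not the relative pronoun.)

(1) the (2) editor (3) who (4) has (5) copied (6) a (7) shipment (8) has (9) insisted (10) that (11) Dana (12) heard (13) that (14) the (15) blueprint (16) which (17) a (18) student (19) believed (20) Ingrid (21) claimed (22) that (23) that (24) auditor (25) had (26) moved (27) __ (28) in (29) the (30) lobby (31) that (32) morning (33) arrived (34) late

15

The gap at 27 is the object of "moved", inside a relative clause.
The relative pronoun is "which" (word 16); it is bound by the head noun immediately before it.
Its filler is the head noun "blueprint", at word 15.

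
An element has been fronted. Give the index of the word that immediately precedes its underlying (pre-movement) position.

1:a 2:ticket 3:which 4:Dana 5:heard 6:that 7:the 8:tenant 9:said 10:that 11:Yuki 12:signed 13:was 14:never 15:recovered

The displaced element is "a ticket" (word 2).
It is linked across 2 clause boundaries (that → that).
It functions as the direct object of "signed", so the gap sits immediately after word 12 ("signed").
Base order: Dana heard that the tenant said that Yuki signed a ticket.

12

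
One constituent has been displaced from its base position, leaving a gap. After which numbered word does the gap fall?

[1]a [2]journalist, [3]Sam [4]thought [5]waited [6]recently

The displaced element is "a journalist" (word 2).
It is linked across 1 clause boundary (Ø).
It functions as the subject of "waited", so the gap sits immediately after word 4 ("thought").
Base order: Sam thought that a journalist waited recently.

4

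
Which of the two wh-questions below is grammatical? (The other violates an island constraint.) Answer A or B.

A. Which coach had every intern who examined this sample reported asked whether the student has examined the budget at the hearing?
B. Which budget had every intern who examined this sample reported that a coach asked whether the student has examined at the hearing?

A

In B, the wh-phrase is extracted from inside a wh-island (introduced by "whether"), which blocks movement.
In A, the extraction path crosses only that-complement boundaries, which are transparent.
So A is grammatical.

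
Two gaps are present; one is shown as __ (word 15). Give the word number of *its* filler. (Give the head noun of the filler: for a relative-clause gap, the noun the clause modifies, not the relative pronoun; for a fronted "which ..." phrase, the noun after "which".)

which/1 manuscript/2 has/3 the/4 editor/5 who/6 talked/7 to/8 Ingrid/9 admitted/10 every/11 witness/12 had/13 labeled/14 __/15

2

The marked gap is the direct object of "labeled".
Its filler is the fronted wh-phrase "which manuscript", at word 2.
(The other dependency links word 5 to a gap after word 6.)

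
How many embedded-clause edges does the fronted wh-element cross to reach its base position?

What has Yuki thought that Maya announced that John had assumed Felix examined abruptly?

"what" is extracted from the object of "examined".
Boundaries crossed, outermost first: [that], [that], [Ø] — 3 in total.

3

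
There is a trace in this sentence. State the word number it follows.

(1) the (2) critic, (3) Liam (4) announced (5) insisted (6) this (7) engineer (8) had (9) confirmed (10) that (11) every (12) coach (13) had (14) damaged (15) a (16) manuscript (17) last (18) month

4

The displaced element is "the critic" (word 2).
It is linked across 1 clause boundary (Ø).
It functions as the subject of "insisted", so the gap sits immediately after word 4 ("announced").
Base order: Liam announced that the critic insisted this engineer had confirmed that every coach had damaged a manuscript last month.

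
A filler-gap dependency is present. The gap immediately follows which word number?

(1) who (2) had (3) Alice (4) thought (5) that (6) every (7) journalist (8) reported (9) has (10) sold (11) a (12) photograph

8

The displaced element is "who" (word 1).
It is linked across 2 clause boundaries (that → Ø).
It functions as the subject of "sold", so the gap sits immediately after word 8 ("reported").
Base order: Alice had thought that every journalist reported that who has sold a photograph.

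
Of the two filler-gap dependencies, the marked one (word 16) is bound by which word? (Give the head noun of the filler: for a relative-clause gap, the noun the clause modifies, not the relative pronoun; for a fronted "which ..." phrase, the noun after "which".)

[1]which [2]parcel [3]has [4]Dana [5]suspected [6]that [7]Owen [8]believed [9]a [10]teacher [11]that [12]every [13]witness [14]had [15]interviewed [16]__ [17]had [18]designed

The marked gap is inside the relative clause, the direct object of "interviewed".
Its filler is the head noun "teacher" (via "that"), at word 10.
(The other dependency links word 2 to a gap after word 18.)

10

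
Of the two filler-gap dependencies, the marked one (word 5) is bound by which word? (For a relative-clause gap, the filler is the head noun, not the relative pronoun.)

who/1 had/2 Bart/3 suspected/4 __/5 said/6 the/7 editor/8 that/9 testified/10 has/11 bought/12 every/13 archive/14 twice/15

1

The marked gap is the subject of "said".
Its filler is the fronted wh-phrase "who", at word 1.
(The other dependency links word 8 to a gap after word 9.)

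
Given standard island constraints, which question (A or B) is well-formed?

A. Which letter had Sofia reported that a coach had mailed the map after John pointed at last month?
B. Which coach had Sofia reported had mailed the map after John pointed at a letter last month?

In A, the wh-phrase is extracted from inside an adjunct island (introduced by "after"), which blocks movement.
In B, the extraction path crosses only that-complement boundaries, which are transparent.
So B is grammatical.

B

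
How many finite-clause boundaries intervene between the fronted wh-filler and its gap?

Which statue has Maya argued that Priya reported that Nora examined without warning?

"which statue" is extracted from the object of "examined".
Boundaries crossed, outermost first: [that], [that] — 2 in total.

2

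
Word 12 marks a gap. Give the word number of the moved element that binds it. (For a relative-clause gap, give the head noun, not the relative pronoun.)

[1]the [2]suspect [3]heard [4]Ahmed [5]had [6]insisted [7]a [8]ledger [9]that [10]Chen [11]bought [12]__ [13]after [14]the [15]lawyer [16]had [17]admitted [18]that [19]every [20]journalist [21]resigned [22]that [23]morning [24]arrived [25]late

8

The gap at 12 is the object of "bought", inside a relative clause.
The relative pronoun is "that" (word 9); it is bound by the head noun immediately before it.
Its filler is the head noun "ledger", at word 8.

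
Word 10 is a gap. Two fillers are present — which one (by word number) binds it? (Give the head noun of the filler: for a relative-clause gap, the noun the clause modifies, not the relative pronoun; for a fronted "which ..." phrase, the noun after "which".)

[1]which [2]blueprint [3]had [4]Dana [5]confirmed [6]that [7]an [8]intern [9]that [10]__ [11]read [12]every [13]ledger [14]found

The marked gap is inside the relative clause, the subject of "read".
Its filler is the head noun "intern" (via "that"), at word 8.
(The other dependency links word 2 to a gap after word 14.)

8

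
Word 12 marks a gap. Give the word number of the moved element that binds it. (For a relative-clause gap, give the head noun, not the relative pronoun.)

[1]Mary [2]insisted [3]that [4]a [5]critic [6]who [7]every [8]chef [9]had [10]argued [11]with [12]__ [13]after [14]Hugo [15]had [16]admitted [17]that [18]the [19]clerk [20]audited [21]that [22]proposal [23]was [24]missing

The gap at 12 is the prepositional object of "argued", inside a relative clause.
The relative pronoun is "who" (word 6); it is bound by the head noun immediately before it.
Its filler is the head noun "critic", at word 5.

5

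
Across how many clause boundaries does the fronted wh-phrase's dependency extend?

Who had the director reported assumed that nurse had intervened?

"who" is extracted from the subject of "assumed".
Boundaries crossed, outermost first: [Ø] — 1 in total.

1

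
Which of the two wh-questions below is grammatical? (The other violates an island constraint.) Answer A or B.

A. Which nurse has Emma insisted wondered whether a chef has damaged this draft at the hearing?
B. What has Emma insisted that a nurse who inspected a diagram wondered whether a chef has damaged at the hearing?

In B, the wh-phrase is extracted from inside a wh-island (introduced by "whether"), which blocks movement.
In A, the extraction path crosses only that-complement boundaries, which are transparent.
So A is grammatical.

A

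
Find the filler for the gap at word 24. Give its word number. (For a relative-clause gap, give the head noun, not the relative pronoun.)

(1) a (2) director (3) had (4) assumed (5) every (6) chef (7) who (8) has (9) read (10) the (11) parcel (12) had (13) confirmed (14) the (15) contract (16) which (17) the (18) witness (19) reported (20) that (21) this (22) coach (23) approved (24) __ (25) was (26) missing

The gap at 24 is the object of "approved", inside a relative clause.
The relative pronoun is "which" (word 16); it is bound by the head noun immediately before it.
Its filler is the head noun "contract", at word 15.

15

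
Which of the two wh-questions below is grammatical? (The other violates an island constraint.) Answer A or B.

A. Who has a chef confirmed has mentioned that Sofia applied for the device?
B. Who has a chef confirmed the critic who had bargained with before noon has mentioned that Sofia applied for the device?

A

In B, the wh-phrase is extracted from inside a complex-NP island (relative clause) (introduced by "who"), which blocks movement.
In A, the extraction path crosses only that-complement boundaries, which are transparent.
So A is grammatical.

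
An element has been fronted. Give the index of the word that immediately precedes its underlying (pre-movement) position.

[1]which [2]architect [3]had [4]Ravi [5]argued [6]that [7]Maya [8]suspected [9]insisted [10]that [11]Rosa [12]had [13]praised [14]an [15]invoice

8

The displaced element is "which architect" (word 2).
It is linked across 2 clause boundaries (that → Ø).
It functions as the subject of "insisted", so the gap sits immediately after word 8 ("suspected").
Base order: Ravi had argued that Maya suspected that which architect insisted that Rosa had praised an invoice.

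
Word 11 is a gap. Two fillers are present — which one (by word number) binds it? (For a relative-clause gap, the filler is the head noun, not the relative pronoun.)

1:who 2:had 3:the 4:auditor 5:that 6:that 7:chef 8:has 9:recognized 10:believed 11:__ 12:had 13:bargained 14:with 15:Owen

The marked gap is the subject of "bargained".
Its filler is the fronted wh-phrase "who", at word 1.
(The other dependency links word 4 to a gap after word 9.)

1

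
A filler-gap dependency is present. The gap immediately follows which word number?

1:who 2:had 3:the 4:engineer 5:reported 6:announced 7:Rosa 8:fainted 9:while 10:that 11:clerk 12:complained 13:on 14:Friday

The displaced element is "who" (word 1).
It is linked across 1 clause boundary (Ø).
It functions as the subject of "announced", so the gap sits immediately after word 5 ("reported").
Base order: The engineer had reported that who announced Rosa fainted while that clerk complained on Friday.

5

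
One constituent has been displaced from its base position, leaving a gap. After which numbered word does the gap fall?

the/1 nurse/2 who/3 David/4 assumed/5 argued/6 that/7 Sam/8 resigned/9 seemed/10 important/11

The displaced element is "the nurse" (word 2).
It is linked across 1 clause boundary (Ø).
It functions as the subject of "argued", so the gap sits immediately after word 5 ("assumed").
Base order: David assumed the nurse argued that Sam resigned.

5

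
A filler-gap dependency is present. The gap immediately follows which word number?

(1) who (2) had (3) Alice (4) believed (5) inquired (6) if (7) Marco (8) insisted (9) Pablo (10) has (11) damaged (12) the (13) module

The displaced element is "who" (word 1).
It is linked across 1 clause boundary (Ø).
It functions as the subject of "inquired", so the gap sits immediately after word 4 ("believed").
Base order: Alice had believed that who inquired if Marco insisted Pablo has damaged the module.

4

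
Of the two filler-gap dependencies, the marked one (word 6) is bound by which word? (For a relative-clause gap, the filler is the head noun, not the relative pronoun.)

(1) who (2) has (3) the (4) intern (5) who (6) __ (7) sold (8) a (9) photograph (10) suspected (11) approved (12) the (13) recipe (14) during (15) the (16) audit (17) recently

The marked gap is inside the relative clause, the subject of "sold".
Its filler is the head noun "intern" (via "who"), at word 4.
(The other dependency links word 1 to a gap after word 10.)

4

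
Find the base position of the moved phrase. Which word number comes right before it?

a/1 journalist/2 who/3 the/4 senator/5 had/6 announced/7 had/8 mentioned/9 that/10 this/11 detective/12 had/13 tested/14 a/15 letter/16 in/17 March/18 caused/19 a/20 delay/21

7

The displaced element is "a journalist" (word 2).
It is linked across 1 clause boundary (Ø).
It functions as the subject of "mentioned", so the gap sits immediately after word 7 ("announced").
Base order: The senator had announced a journalist had mentioned that this detective had tested a letter in March.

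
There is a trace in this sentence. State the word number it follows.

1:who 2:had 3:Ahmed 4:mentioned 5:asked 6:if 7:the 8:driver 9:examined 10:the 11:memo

4

The displaced element is "who" (word 1).
It is linked across 1 clause boundary (Ø).
It functions as the subject of "asked", so the gap sits immediately after word 4 ("mentioned").
Base order: Ahmed had mentioned who asked if the driver examined the memo.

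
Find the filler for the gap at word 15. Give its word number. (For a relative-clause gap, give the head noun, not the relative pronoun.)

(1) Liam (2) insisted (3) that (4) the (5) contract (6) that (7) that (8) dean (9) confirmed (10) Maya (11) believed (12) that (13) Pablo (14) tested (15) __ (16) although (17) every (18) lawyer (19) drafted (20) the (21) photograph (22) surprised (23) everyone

The gap at 15 is the object of "tested", inside a relative clause.
The relative pronoun is "that" (word 6); it is bound by the head noun immediately before it.
Its filler is the head noun "contract", at word 5.

5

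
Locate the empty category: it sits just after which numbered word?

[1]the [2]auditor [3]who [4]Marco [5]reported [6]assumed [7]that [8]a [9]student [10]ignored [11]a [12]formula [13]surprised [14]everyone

5

The displaced element is "the auditor" (word 2).
It is linked across 1 clause boundary (Ø).
It functions as the subject of "assumed", so the gap sits immediately after word 5 ("reported").
Base order: Marco reported that the auditor assumed that a student ignored a formula.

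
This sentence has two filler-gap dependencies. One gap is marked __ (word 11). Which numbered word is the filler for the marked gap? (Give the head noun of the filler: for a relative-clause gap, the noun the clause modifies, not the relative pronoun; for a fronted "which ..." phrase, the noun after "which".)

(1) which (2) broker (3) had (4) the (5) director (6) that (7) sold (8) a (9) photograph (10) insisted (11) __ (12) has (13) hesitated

The marked gap is the subject of "hesitated".
Its filler is the fronted wh-phrase "which broker", at word 2.
(The other dependency links word 5 to a gap after word 6.)

2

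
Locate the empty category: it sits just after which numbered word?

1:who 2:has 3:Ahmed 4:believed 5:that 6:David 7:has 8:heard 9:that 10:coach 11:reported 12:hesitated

The displaced element is "who" (word 1).
It is linked across 3 clause boundaries (that → Ø → Ø).
It functions as the subject of "hesitated", so the gap sits immediately after word 11 ("reported").
Base order: Ahmed has believed that David has heard that coach reported who hesitated.

11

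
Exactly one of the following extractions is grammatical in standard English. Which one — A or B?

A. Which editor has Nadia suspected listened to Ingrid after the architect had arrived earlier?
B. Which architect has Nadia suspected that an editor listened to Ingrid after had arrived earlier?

In B, the wh-phrase is extracted from inside an adjunct island (introduced by "after"), which blocks movement.
In A, the extraction path crosses only that-complement boundaries, which are transparent.
So A is grammatical.

A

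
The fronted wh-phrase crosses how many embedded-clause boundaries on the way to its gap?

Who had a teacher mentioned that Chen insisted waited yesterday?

"who" is extracted from the subject of "waited".
Boundaries crossed, outermost first: [that], [Ø] — 2 in total.

2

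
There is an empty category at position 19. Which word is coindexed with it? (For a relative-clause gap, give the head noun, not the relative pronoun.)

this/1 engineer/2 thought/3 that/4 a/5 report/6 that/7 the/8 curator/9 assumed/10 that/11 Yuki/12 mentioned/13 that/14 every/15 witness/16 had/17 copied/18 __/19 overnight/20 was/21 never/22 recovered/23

6

The gap at 19 is the object of "copied", inside a relative clause.
The relative pronoun is "that" (word 7); it is bound by the head noun immediately before it.
Its filler is the head noun "report", at word 6.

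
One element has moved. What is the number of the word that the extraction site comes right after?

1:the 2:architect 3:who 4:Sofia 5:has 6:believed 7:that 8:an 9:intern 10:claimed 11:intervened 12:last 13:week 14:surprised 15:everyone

The displaced element is "the architect" (word 2).
It is linked across 2 clause boundaries (that → Ø).
It functions as the subject of "intervened", so the gap sits immediately after word 10 ("claimed").
Base order: Sofia has believed that an intern claimed that the architect intervened last week.

10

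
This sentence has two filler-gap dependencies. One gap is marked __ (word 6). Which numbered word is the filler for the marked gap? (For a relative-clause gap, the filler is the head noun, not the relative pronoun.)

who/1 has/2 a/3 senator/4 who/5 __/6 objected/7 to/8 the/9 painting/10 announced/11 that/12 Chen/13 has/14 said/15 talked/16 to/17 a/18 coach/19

4

The marked gap is inside the relative clause, the subject of "objected".
Its filler is the head noun "senator" (via "who"), at word 4.
(The other dependency links word 1 to a gap after word 15.)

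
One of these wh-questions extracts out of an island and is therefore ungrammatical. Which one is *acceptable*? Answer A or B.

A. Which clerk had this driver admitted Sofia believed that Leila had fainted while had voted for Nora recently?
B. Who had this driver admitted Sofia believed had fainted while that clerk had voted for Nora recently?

In A, the wh-phrase is extracted from inside an adjunct island (introduced by "while"), which blocks movement.
In B, the extraction path crosses only that-complement boundaries, which are transparent.
So B is grammatical.

B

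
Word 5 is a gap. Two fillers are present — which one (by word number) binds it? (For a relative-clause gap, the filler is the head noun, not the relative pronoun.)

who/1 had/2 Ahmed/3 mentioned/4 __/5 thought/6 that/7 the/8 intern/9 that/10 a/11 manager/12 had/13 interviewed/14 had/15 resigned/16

1

The marked gap is the subject of "thought".
Its filler is the fronted wh-phrase "who", at word 1.
(The other dependency links word 9 to a gap after word 14.)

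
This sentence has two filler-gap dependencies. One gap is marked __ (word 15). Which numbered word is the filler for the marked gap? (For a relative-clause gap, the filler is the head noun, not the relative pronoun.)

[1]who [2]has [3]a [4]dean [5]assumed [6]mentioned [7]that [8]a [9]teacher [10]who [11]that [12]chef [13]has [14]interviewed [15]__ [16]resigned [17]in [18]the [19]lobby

9

The marked gap is inside the relative clause, the direct object of "interviewed".
Its filler is the head noun "teacher" (via "who"), at word 9.
(The other dependency links word 1 to a gap after word 5.)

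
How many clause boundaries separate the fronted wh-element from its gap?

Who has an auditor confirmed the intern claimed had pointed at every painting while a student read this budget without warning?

"who" is extracted from the subject of "pointed".
Boundaries crossed, outermost first: [Ø], [Ø] — 2 in total.

2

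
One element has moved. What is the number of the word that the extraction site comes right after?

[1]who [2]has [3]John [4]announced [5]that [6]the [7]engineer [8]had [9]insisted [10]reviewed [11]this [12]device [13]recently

9

The displaced element is "who" (word 1).
It is linked across 2 clause boundaries (that → Ø).
It functions as the subject of "reviewed", so the gap sits immediately after word 9 ("insisted").
Base order: John has announced that the engineer had insisted that who reviewed this device recently.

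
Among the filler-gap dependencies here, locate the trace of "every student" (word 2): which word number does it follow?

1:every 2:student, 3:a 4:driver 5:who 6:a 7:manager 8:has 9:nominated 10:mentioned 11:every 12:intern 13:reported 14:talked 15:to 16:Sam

The displaced element is "every student" (word 2).
It is linked across 2 clause boundaries (Ø → Ø).
It functions as the subject of "talked", so the gap sits immediately after word 13 ("reported").
Base order: A driver who a manager has nominated mentioned every intern reported that every student talked to Sam.

13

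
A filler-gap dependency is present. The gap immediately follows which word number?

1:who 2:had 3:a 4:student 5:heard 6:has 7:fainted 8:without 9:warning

5

The displaced element is "who" (word 1).
It is linked across 1 clause boundary (Ø).
It functions as the subject of "fainted", so the gap sits immediately after word 5 ("heard").
Base order: A student had heard that who has fainted without warning.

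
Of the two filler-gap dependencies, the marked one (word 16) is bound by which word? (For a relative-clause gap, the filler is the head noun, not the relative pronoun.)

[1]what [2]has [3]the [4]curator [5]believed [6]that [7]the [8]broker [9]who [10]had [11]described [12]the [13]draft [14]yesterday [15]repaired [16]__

The marked gap is the direct object of "repaired".
Its filler is the fronted wh-phrase "what", at word 1.
(The other dependency links word 8 to a gap after word 9.)

1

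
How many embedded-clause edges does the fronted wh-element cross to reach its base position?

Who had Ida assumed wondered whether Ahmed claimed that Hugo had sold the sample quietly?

"who" is extracted from the subject of "wondered".
Boundaries crossed, outermost first: [Ø] — 1 in total.

1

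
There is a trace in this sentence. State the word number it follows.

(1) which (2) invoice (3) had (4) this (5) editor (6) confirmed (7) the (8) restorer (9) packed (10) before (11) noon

9

The displaced element is "which invoice" (word 2).
It is linked across 1 clause boundary (Ø).
It functions as the direct object of "packed", so the gap sits immediately after word 9 ("packed").
Base order: This editor had confirmed the restorer packed which invoice before noon.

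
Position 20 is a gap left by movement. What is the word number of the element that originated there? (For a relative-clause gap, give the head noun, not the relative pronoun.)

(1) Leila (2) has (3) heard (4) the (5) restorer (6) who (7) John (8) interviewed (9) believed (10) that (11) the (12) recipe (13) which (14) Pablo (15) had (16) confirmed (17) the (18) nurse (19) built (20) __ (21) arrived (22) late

12

The gap at 20 is the object of "built", inside a relative clause.
The relative pronoun is "which" (word 13); it is bound by the head noun immediately before it.
Its filler is the head noun "recipe", at word 12.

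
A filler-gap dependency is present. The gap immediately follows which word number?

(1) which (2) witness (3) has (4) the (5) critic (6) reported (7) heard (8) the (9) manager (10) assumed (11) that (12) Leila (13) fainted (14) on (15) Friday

The displaced element is "which witness" (word 2).
It is linked across 1 clause boundary (Ø).
It functions as the subject of "heard", so the gap sits immediately after word 6 ("reported").
Base order: The critic has reported which witness heard the manager assumed that Leila fainted on Friday.

6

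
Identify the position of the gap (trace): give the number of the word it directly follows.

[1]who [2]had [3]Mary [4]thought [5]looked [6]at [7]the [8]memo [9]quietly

4

The displaced element is "who" (word 1).
It is linked across 1 clause boundary (Ø).
It functions as the subject of "looked", so the gap sits immediately after word 4 ("thought").
Base order: Mary had thought who looked at the memo quietly.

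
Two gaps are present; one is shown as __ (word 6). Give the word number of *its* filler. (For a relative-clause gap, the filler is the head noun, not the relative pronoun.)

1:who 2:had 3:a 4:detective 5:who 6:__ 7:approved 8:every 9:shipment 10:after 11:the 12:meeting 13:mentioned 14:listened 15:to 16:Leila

The marked gap is inside the relative clause, the subject of "approved".
Its filler is the head noun "detective" (via "who"), at word 4.
(The other dependency links word 1 to a gap after word 13.)

4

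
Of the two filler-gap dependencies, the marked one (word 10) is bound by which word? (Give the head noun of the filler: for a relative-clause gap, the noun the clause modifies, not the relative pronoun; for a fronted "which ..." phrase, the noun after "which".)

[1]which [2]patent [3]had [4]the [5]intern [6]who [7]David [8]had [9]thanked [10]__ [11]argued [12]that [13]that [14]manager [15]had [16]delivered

The marked gap is inside the relative clause, the direct object of "thanked".
Its filler is the head noun "intern" (via "who"), at word 5.
(The other dependency links word 2 to a gap after word 16.)

5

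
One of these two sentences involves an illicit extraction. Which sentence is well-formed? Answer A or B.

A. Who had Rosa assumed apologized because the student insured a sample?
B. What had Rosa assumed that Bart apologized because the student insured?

In B, the wh-phrase is extracted from inside an adjunct island (introduced by "because"), which blocks movement.
In A, the extraction path crosses only that-complement boundaries, which are transparent.
So A is grammatical.

A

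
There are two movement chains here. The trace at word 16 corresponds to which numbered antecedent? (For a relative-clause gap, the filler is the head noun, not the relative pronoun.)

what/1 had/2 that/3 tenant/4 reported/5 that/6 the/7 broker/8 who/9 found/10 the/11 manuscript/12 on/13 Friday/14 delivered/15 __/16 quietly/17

1

The marked gap is the direct object of "delivered".
Its filler is the fronted wh-phrase "what", at word 1.
(The other dependency links word 8 to a gap after word 9.)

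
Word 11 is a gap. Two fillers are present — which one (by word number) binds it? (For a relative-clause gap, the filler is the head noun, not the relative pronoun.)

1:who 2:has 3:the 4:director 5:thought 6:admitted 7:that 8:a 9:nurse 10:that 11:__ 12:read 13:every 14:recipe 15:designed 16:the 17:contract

9

The marked gap is inside the relative clause, the subject of "read".
Its filler is the head noun "nurse" (via "that"), at word 9.
(The other dependency links word 1 to a gap after word 5.)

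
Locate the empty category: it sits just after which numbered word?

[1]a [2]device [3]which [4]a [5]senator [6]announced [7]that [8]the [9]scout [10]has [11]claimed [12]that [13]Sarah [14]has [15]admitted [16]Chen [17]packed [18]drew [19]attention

17

The displaced element is "a device" (word 2).
It is linked across 3 clause boundaries (that → that → Ø).
It functions as the direct object of "packed", so the gap sits immediately after word 17 ("packed").
Base order: A senator announced that the scout has claimed that Sarah has admitted Chen packed a device.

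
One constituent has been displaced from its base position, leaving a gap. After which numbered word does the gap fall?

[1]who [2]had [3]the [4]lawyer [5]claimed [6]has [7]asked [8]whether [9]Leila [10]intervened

5

The displaced element is "who" (word 1).
It is linked across 1 clause boundary (Ø).
It functions as the subject of "asked", so the gap sits immediately after word 5 ("claimed").
Base order: The lawyer had claimed who has asked whether Leila intervened.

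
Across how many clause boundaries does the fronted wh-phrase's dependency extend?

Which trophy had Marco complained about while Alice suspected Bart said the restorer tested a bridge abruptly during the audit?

"which trophy" originates inside the matrix clause — no clause boundary is crossed.

0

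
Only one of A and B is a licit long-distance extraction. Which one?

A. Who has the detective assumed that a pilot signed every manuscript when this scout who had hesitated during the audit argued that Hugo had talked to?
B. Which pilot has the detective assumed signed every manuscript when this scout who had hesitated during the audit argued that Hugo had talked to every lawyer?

B

In A, the wh-phrase is extracted from inside an adjunct island (introduced by "when"), which blocks movement.
In B, the extraction path crosses only that-complement boundaries, which are transparent.
So B is grammatical.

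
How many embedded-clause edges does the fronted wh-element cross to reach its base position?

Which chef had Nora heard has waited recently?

"which chef" is extracted from the subject of "waited".
Boundaries crossed, outermost first: [Ø] — 1 in total.

1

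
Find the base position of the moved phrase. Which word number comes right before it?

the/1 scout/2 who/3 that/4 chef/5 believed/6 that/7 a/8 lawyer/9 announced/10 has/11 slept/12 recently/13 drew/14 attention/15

10

The displaced element is "the scout" (word 2).
It is linked across 2 clause boundaries (that → Ø).
It functions as the subject of "slept", so the gap sits immediately after word 10 ("announced").
Base order: That chef believed that a lawyer announced the scout has slept recently.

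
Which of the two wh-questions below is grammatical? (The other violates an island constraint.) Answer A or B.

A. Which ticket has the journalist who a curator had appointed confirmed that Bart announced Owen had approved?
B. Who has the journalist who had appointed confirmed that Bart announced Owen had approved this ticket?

In B, the wh-phrase is extracted from inside a complex-NP island (relative clause) (introduced by "who"), which blocks movement.
In A, the extraction path crosses only that-complement boundaries, which are transparent.
So A is grammatical.

A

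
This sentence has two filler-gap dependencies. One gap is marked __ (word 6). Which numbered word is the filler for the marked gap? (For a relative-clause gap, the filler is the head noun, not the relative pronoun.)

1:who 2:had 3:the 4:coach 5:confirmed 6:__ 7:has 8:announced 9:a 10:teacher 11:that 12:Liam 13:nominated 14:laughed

The marked gap is the subject of "announced".
Its filler is the fronted wh-phrase "who", at word 1.
(The other dependency links word 10 to a gap after word 13.)

1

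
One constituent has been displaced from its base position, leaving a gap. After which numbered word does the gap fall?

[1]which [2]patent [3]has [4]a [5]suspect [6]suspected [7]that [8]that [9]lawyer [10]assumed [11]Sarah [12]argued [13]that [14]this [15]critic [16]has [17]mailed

The displaced element is "which patent" (word 2).
It is linked across 3 clause boundaries (that → Ø → that).
It functions as the direct object of "mailed", so the gap sits immediately after word 17 ("mailed").
Base order: A suspect has suspected that that lawyer assumed Sarah argued that this critic has mailed which patent.

17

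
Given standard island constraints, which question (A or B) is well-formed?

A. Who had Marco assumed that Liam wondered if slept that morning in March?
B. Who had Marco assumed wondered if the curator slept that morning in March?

In A, the wh-phrase is extracted from inside a wh-island (introduced by "if"), which blocks movement.
In B, the extraction path crosses only that-complement boundaries, which are transparent.
So B is grammatical.

B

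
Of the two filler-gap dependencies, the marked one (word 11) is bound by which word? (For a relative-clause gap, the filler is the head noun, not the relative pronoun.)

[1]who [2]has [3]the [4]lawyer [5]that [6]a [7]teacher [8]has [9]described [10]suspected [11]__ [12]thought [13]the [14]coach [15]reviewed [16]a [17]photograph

The marked gap is the subject of "thought".
Its filler is the fronted wh-phrase "who", at word 1.
(The other dependency links word 4 to a gap after word 9.)

1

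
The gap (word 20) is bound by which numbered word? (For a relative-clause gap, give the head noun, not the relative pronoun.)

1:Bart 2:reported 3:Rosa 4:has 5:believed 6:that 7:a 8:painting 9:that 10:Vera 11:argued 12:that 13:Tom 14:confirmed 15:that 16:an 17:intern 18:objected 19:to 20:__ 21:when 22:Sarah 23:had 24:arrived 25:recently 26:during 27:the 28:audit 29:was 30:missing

8

The gap at 20 is the prepositional object of "objected", inside a relative clause.
The relative pronoun is "that" (word 9); it is bound by the head noun immediately before it.
Its filler is the head noun "painting", at word 8.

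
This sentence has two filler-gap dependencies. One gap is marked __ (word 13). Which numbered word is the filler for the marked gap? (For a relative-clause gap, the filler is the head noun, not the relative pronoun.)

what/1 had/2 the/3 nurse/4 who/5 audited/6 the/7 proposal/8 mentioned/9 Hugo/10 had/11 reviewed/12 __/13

The marked gap is the direct object of "reviewed".
Its filler is the fronted wh-phrase "what", at word 1.
(The other dependency links word 4 to a gap after word 5.)

1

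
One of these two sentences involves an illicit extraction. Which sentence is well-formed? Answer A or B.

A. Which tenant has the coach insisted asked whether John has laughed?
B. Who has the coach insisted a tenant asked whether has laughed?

A

In B, the wh-phrase is extracted from inside a wh-island (introduced by "whether"), which blocks movement.
In A, the extraction path crosses only that-complement boundaries, which are transparent.
So A is grammatical.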